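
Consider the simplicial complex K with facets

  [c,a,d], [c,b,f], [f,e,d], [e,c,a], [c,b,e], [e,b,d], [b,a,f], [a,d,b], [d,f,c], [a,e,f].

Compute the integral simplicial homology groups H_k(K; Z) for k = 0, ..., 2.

Take the total order a < b < c < d < e < f on the vertex set. Then K (dimension 2) consists of the simplices:

  0-simplices (6): a, b, c, d, e, f
  1-simplices (15): ab, ac, ad, ae, af, bc, bd, be, bf, cd, ce, cf, de, df, ef
  2-simplices (10): abd, abf, acd, ace, aef, bce, bcf, bde, cdf, def

so the chain groups are C_0 ≅ Z^6, C_1 ≅ Z^15, C_2 ≅ Z^10.

The boundary map ∂_1: C_1 → C_0 is given by ∂[p,q] = [q] − [p]. For instance
  ∂ab = b − a.
This gives a 6×15 integer matrix of rank 5; reducing to Smith normal form yields diagonal entries (1,1,1,1,1).

∂_2: C_2 → C_1 sends each 2-simplex [p,q,r] to [q,r] − [p,r] + [p,q]. For instance
  ∂bce = ce − be + bc,
  ∂aef = ef − af + ae.
The 15×10 boundary matrix has rank 10 and Smith normal form diag(1,1,1,1,1,1,1,1,1,2).

Computing H_k = (kernel of ∂_k) / (image of ∂_{k+1}):

  H_0: rank C_0 − rank ∂_1 = 6 − 5 = 1, and the invariant factors of ∂_1 are all 1, so H_0 ≅ Z.
  H_1: rank ker ∂_1 − rank ∂_2 = (15 − 5) − 10 = 0, and ∂_2 has invariant factor 2 > 1, so H_1 ≅ Z/2.
  H_2: rank ker ∂_2 − rank ∂_3 = (10 − 10) − 0 = 0, and there is no ∂_3, so H_2 ≅ 0.

(K is a triangulation of the real projective plane RP^2.)

H_0 = Z,  H_1 = Z/2,  H_2 = 0.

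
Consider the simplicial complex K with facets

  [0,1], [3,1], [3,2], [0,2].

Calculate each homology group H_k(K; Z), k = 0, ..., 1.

Order the vertices as 0 < 1 < 2 < 3. Listing each simplex with vertices in this order, K has dimension 1 with simplices:

  0-simplices (4): [0], [1], [2], [3]
  1-simplices (4): [0,1], [0,2], [1,3], [2,3]

so the chain groups are C_0 ≅ Z^4, C_1 ≅ Z^4.

∂_1: C_1 → C_0 maps an edge to its endpoints' difference, ∂[p,q] = q − p.
The resulting 4×4 matrix has rank 3, and its Smith normal form has invariant factors (1,1,1).

From H_k ≅ ker(∂_k) / im(∂_{k+1}) we obtain:

  H_0: rank C_0 − rank ∂_1 = 4 − 3 = 1, and the invariant factors of ∂_1 are all 1, so H_0 ≅ Z.
  H_1: rank ker ∂_1 − rank ∂_2 = (4 − 3) − 0 = 1, and there is no ∂_2, so H_1 ≅ Z.

As a check, the Euler characteristic is 4 − 4 = 0, which agrees with 1 − 1 = 0.

H_0 ≅ Z,  H_1 ≅ Z.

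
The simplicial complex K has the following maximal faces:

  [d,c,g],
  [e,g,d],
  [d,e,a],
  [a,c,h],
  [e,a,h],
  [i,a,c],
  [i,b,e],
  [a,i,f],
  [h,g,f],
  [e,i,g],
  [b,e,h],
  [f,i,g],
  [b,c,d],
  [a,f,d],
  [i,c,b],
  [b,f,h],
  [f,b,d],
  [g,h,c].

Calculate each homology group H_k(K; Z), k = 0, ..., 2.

Order the vertices as a < b < c < d < e < f < g < h < i. Listing each simplex with vertices in this order, K has dimension 2 with simplices:

  0-simplices (9): a, b, c, d, e, f, g, h, i
  1-simplices (27): ac, ad, ae, af, ah, ai, bc, bd, be, bf, bh, bi, cd, cg, ch, ci, de, df, dg, eg, eh, ei, fg, fh, fi, gh, gi
  2-simplices (18): ach, aci, ade, adf, aeh, afi, bcd, bci, bdf, beh, bei, bfh, cdg, cgh, deg, egi, fgh, fgi

Hence C_0 ≅ Z^9, C_1 ≅ Z^27, C_2 ≅ Z^18.

Boundary ∂_1: C_1 → C_0 sends each edge [p,q] (with p < q) to q − p. For instance
  ∂bc = c − b.
The 9×27 boundary matrix has rank 8 and Smith normal form diag(1,1,1,1,1,1,1,1).

∂_2: C_2 → C_1 sends each 2-simplex [p,q,r] to [q,r] − [p,r] + [p,q]. For instance
  ∂bcd = cd − bd + bc,
  ∂ade = de − ae + ad.
This gives a 27×18 integer matrix of rank 17; reducing to Smith normal form yields diagonal entries (1,1,1,1,1,1,1,1,1,1,1,1,1,1,1,1,1).

Computing H_k = (kernel of ∂_k) / (image of ∂_{k+1}):

  H_0: rank C_0 − rank ∂_1 = 9 − 8 = 1, and the invariant factors of ∂_1 are all 1, so H_0 ≅ Z.
  H_1: rank ker ∂_1 − rank ∂_2 = (27 − 8) − 17 = 2, and the invariant factors of ∂_2 are all 1, so H_1 ≅ Z^2.
  H_2: rank ker ∂_2 − rank ∂_3 = (18 − 17) − 0 = 1, and there is no ∂_3, so H_2 ≅ Z.

(K is a triangulation of the torus T^2.)

H_0 = Z,  H_1 = Z^2,  H_2 = Z.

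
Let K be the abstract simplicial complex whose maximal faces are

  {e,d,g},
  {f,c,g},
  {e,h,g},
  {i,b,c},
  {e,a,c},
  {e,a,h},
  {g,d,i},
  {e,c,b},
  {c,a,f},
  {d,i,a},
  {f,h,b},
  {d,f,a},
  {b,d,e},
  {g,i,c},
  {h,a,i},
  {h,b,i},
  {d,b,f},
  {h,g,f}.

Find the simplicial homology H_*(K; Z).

Order the vertices as a < b < c < d < e < f < g < h < i. Listing each simplex with vertices in this order, K has dimension 2 with simplices:

  0-simplices (9): a, b, c, d, e, f, g, h, i
  1-simplices (27): ac, ad, ae, af, ah, ai, bc, bd, be, bf, bh, bi, ce, cf, cg, ci, de, df, dg, di, eg, eh, fg, fh, gh, gi, hi
  2-simplices (18): ace, acf, adf, adi, aeh, ahi, bce, bci, bde, bdf, bfh, bhi, cfg, cgi, deg, dgi, egh, fgh

Hence C_0 ≅ Z^9, C_1 ≅ Z^27, C_2 ≅ Z^18.

∂_1: C_1 → C_0 is given by ∂[p,q] = [q] − [p]. For instance
  ∂fg = g − f.
The resulting 9×27 matrix has rank 8, and its Smith normal form has invariant factors (1,1,1,1,1,1,1,1).

Boundary ∂_2: C_2 → C_1 acts by ∂[p,q,r] = [q,r] − [p,r] + [p,q]. For instance
  ∂ahi = hi − ai + ah,
  ∂aeh = eh − ah + ae.
As a 27×18 matrix over Z this has rank 17, with invariant factors (1,1,1,1,1,1,1,1,1,1,1,1,1,1,1,1,1).

Reading off H_k = ker ∂_k / im ∂_{k+1}:

  H_0: rank C_0 − rank ∂_1 = 9 − 8 = 1, and the invariant factors of ∂_1 are all 1, so H_0 ≅ Z.
  H_1: rank ker ∂_1 − rank ∂_2 = (27 − 8) − 17 = 2, and the invariant factors of ∂_2 are all 1, so H_1 ≅ Z^2.
  H_2: rank ker ∂_2 − rank ∂_3 = (18 − 17) − 0 = 1, and there is no ∂_3, so H_2 ≅ Z.

H_0 = Z,  H_1 = Z^2,  H_2 = Z.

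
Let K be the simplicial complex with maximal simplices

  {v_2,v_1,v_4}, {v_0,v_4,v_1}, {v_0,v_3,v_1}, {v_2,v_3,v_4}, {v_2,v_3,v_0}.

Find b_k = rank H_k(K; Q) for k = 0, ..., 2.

b_0 = 1, b_1 = 1, b_2 = 0.

Fix the vertex order v_0 < v_1 < v_2 < v_3 < v_4 and write every simplex with vertices in increasing order. Then dim K = 2 and the simplices of K are:

  0-simplices (5): [v_0], [v_1], [v_2], [v_3], [v_4]
  1-simplices (10): [v_0,v_1], [v_0,v_2], [v_0,v_3], [v_0,v_4], [v_1,v_2], [v_1,v_3], [v_1,v_4], [v_2,v_3], [v_2,v_4], [v_3,v_4]
  2-simplices (5): [v_0,v_1,v_3], [v_0,v_1,v_4], [v_0,v_2,v_3], [v_1,v_2,v_4], [v_2,v_3,v_4]

Hence C_0 ≅ Z^5, C_1 ≅ Z^10, C_2 ≅ Z^5.

∂_1: C_1 → C_0 is given by ∂[p,q] = [q] − [p].
The resulting 5×10 matrix has rank 4, and its Smith normal form has invariant factors (1,1,1,1).

The boundary map ∂_2: C_2 → C_1 sends each 2-simplex [p,q,r] to [q,r] − [p,r] + [p,q]. For instance
  ∂[v_0,v_1,v_4] = [v_1,v_4] − [v_0,v_4] + [v_0,v_1],
  ∂[v_1,v_2,v_4] = [v_2,v_4] − [v_1,v_4] + [v_1,v_2].
This gives a 10×5 integer matrix of rank 5; reducing to Smith normal form yields diagonal entries (1,1,1,1,1).

From H_k ≅ ker(∂_k) / im(∂_{k+1}) we obtain:

  H_0: rank C_0 − rank ∂_1 = 5 − 4 = 1, and the invariant factors of ∂_1 are all 1, so H_0 = Z.
  H_1: rank ker ∂_1 − rank ∂_2 = (10 − 4) − 5 = 1, and the invariant factors of ∂_2 are all 1, so H_1 = Z.
  H_2: rank ker ∂_2 − rank ∂_3 = (5 − 5) − 0 = 0, and there is no ∂_3, so H_2 = 0.

Hence the Betti numbers are b_0 = 1, b_1 = 1, b_2 = 0.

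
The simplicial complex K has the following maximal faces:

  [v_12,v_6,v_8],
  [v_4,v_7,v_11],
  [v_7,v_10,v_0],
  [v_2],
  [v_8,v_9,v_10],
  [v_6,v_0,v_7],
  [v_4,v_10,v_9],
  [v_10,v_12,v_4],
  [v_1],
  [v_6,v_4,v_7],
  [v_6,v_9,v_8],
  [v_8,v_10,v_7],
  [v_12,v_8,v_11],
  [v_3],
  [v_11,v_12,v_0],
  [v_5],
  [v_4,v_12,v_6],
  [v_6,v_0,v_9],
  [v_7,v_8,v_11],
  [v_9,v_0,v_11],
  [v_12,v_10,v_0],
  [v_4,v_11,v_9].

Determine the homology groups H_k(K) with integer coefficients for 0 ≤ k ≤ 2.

Fix the vertex order v_0 < v_1 < v_2 < v_3 < v_4 < v_5 < v_6 < v_7 < v_8 < v_9 < v_10 < v_11 < v_12 and write every simplex with vertices in increasing order. Then dim K = 2 and the simplices of K are:

  0-simplices (13): [v_0], [v_1], [v_2], [v_3], [v_4], [v_5], [v_6], [v_7], [v_8], [v_9], [v_10], [v_11], [v_12]
  1-simplices (27): (27 of them)
  2-simplices (18): (18 of them)

Hence C_0 ≅ Z^13, C_1 ≅ Z^27, C_2 ≅ Z^18.

The boundary map ∂_1: C_1 → C_0 maps an edge to its endpoints' difference, ∂[p,q] = q − p.
The resulting 13×27 matrix has rank 8, and its Smith normal form has invariant factors (1,1,1,1,1,1,1,1).

Boundary ∂_2: C_2 → C_1 maps a triangle to the signed sum of its edges. For instance
  ∂[v_0,v_11,v_12] = [v_11,v_12] − [v_0,v_12] + [v_0,v_11],
  ∂[v_4,v_6,v_7] = [v_6,v_7] − [v_4,v_7] + [v_4,v_6].
This gives a 27×18 integer matrix of rank 17; reducing to Smith normal form yields diagonal entries (1,1,1,1,1,1,1,1,1,1,1,1,1,1,1,1,1).

Computing H_k = (kernel of ∂_k) / (image of ∂_{k+1}):

  H_0: rank C_0 − rank ∂_1 = 13 − 8 = 5, and the invariant factors of ∂_1 are all 1, so H_0 ≅ Z^5.
  H_1: rank ker ∂_1 − rank ∂_2 = (27 − 8) − 17 = 2, and the invariant factors of ∂_2 are all 1, so H_1 ≅ Z^2.
  H_2: rank ker ∂_2 − rank ∂_3 = (18 − 17) − 0 = 1, and there is no ∂_3, so H_2 ≅ Z.

H_0 ≅ Z^5,  H_1 ≅ Z^2,  H_2 ≅ Z.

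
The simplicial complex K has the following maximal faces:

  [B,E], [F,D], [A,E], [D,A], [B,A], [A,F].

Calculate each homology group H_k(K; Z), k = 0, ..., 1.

H_0 = Z,  H_1 = Z^2.

Take the total order A < B < D < E < F on the vertex set. Then K (dimension 1) consists of the simplices:

  0-simplices (5): A, B, D, E, F
  1-simplices (6): AB, AD, AE, AF, BE, DF

giving chain groups C_0 ≅ Z^5, C_1 ≅ Z^6.

The boundary map ∂_1: C_1 → C_0 is given by ∂[p,q] = [q] − [p].
The resulting 5×6 matrix has rank 4, and its Smith normal form has invariant factors (1,1,1,1).

Computing H_k = (kernel of ∂_k) / (image of ∂_{k+1}):

  H_0: rank C_0 − rank ∂_1 = 5 − 4 = 1, and the invariant factors of ∂_1 are all 1, so H_0 = Z.
  H_1: rank ker ∂_1 − rank ∂_2 = (6 − 4) − 0 = 2, and there is no ∂_2, so H_1 = Z^2.

As a check, the Euler characteristic is 5 − 6 = -1, which agrees with 1 − 2 = -1.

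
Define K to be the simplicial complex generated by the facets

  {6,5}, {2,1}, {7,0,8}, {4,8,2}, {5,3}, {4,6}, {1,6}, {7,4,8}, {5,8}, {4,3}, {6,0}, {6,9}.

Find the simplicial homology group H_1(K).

H_1 ≅ Z^4.

Fix the vertex order 0 < 1 < 2 < 3 < 4 < 5 < 6 < 7 < 8 < 9 and write every simplex with vertices in increasing order. Then dim K = 2 and the simplices of K are:

  0-simplices (10): [0], [1], [2], [3], [4], [5], [6], [7], [8], [9]
  1-simplices (16): [0,6], [0,7], [0,8], [1,2], [1,6], [2,4], [2,8], [3,4], [3,5], [4,6], [4,7], [4,8], [5,6], [5,8], [6,9], [7,8]
  2-simplices (3): [0,7,8], [2,4,8], [4,7,8]

Hence C_0 ≅ Z^10, C_1 ≅ Z^16, C_2 ≅ Z^3.

∂_1: C_1 → C_0 maps an edge to its endpoints' difference, ∂[p,q] = q − p. For instance
  ∂[4,8] = [8] − [4].
This gives a 10×16 integer matrix of rank 9; reducing to Smith normal form yields diagonal entries (1,1,1,1,1,1,1,1,1).

The boundary map ∂_2: C_2 → C_1 acts by ∂[p,q,r] = [q,r] − [p,r] + [p,q]. For instance
  ∂[2,4,8] = [4,8] − [2,8] + [2,4],
  ∂[4,7,8] = [7,8] − [4,8] + [4,7].
The resulting 16×3 matrix has rank 3, and its Smith normal form has invariant factors (1,1,1).

Reading off H_k = ker ∂_k / im ∂_{k+1}:

  H_1: rank ker ∂_1 − rank ∂_2 = (16 − 9) − 3 = 4, and the invariant factors of ∂_2 are all 1, so H_1 ≅ Z^4.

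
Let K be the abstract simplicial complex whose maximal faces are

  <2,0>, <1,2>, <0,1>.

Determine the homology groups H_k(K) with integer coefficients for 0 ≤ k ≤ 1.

H_0 = Z,  H_1 = Z.

Take the total order 0 < 1 < 2 on the vertex set. Then K (dimension 1) consists of the simplices:

  0-simplices (3): [0], [1], [2]
  1-simplices (3): [0,1], [0,2], [1,2]

giving chain groups C_0 ≅ Z^3, C_1 ≅ Z^3.

The boundary map ∂_1: C_1 → C_0 is given by ∂[p,q] = [q] − [p]. For instance
  ∂[1,2] = [2] − [1].
The 3×3 boundary matrix has rank 2 and Smith normal form diag(1,1).

From H_k ≅ ker(∂_k) / im(∂_{k+1}) we obtain:

  H_0: rank C_0 − rank ∂_1 = 3 − 2 = 1, and the invariant factors of ∂_1 are all 1, so H_0 = Z.
  H_1: rank ker ∂_1 − rank ∂_2 = (3 − 2) − 0 = 1, and there is no ∂_2, so H_1 = Z.

As a check, the Euler characteristic is 3 − 3 = 0, which agrees with 1 − 1 = 0.
(K is a triangulation of the circle S^1.)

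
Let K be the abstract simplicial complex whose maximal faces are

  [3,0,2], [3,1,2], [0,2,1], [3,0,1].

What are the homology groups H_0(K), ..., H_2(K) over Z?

H_0 ≅ Z,  H_1 = 0,  H_2 ≅ Z.

We work with the vertex ordering 0 < 1 < 2 < 3. The simplices of K, each written with vertices in increasing order, are:

  0-simplices (4): [0], [1], [2], [3]
  1-simplices (6): [0,1], [0,2], [0,3], [1,2], [1,3], [2,3]
  2-simplices (4): [0,1,2], [0,1,3], [0,2,3], [1,2,3]

so the chain groups are C_0 ≅ Z^4, C_1 ≅ Z^6, C_2 ≅ Z^4.

∂_1: C_1 → C_0 maps an edge to its endpoints' difference, ∂[p,q] = q − p. For instance
  ∂[0,3] = [3] − [0].
The resulting 4×6 matrix has rank 3, and its Smith normal form has invariant factors (1,1,1).

∂_2: C_2 → C_1 acts by ∂[p,q,r] = [q,r] − [p,r] + [p,q]. For instance
  ∂[0,1,2] = [1,2] − [0,2] + [0,1],
  ∂[0,1,3] = [1,3] − [0,3] + [0,1].
The 6×4 boundary matrix has rank 3 and Smith normal form diag(1,1,1).

Now H_k = ker ∂_k / im ∂_{k+1}, so:

  H_0: rank C_0 − rank ∂_1 = 4 − 3 = 1, and the invariant factors of ∂_1 are all 1, so H_0 = Z.
  H_1: rank ker ∂_1 − rank ∂_2 = (6 − 3) − 3 = 0, and the invariant factors of ∂_2 are all 1, so H_1 = 0.
  H_2: rank ker ∂_2 − rank ∂_3 = (4 − 3) − 0 = 1, and there is no ∂_3, so H_2 = Z.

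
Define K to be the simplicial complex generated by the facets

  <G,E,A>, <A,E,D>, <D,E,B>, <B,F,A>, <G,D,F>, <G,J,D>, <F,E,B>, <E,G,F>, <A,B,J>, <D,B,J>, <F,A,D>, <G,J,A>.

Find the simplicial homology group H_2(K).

We work with the vertex ordering A < B < D < E < F < G < J. The simplices of K, each written with vertices in increasing order, are:

  0-simplices (7): A, B, D, E, F, G, J
  1-simplices (18): AB, AD, AE, AF, AG, AJ, BD, BE, BF, BJ, DE, DF, DG, DJ, EF, EG, FG, GJ
  2-simplices (12): ABF, ABJ, ADE, ADF, AEG, AGJ, BDE, BDJ, BEF, DFG, DGJ, EFG

giving chain groups C_0 ≅ Z^7, C_1 ≅ Z^18, C_2 ≅ Z^12.

Boundary ∂_1: C_1 → C_0 sends each edge [p,q] (with p < q) to q − p.
The 7×18 boundary matrix has rank 6 and Smith normal form diag(1,1,1,1,1,1).

The boundary map ∂_2: C_2 → C_1 sends each 2-simplex [p,q,r] to [q,r] − [p,r] + [p,q]. For instance
  ∂BEF = EF − BF + BE,
  ∂DGJ = GJ − DJ + DG.
This gives a 18×12 integer matrix of rank 12; reducing to Smith normal form yields diagonal entries (1,1,1,1,1,1,1,1,1,1,1,2).

Reading off H_k = ker ∂_k / im ∂_{k+1}:

  H_2: rank ker ∂_2 − rank ∂_3 = (12 − 12) − 0 = 0, and there is no ∂_3, so H_2 ≅ 0.

H_2 ≅ 0.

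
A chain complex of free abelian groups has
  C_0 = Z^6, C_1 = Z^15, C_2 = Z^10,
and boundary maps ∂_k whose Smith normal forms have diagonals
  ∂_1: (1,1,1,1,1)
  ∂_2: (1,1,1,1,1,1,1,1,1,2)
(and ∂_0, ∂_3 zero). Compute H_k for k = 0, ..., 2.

H_0: b_0 = 6 − 0 − 5 = 1; torsion from ∂_1 factors > 1: none. So H_0 = Z.
H_1: b_1 = 15 − 5 − 10 = 0; torsion from ∂_2 factors > 1: [2]. So H_1 = Z/2.
H_2: b_2 = 10 − 10 − 0 = 0; torsion from ∂_3 factors > 1: none. So H_2 = 0.

H_0 = Z,  H_1 = Z/2,  H_2 = 0.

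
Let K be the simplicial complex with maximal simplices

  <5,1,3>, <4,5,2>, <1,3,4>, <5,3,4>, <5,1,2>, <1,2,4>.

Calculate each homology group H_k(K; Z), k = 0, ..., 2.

H_0 = Z,  H_1 = 0,  H_2 = Z.

We work with the vertex ordering 1 < 2 < 3 < 4 < 5. The simplices of K, each written with vertices in increasing order, are:

  0-simplices (5): [1], [2], [3], [4], [5]
  1-simplices (9): [1,2], [1,3], [1,4], [1,5], [2,4], [2,5], [3,4], [3,5], [4,5]
  2-simplices (6): [1,2,4], [1,2,5], [1,3,4], [1,3,5], [2,4,5], [3,4,5]

so the chain groups are C_0 ≅ Z^5, C_1 ≅ Z^9, C_2 ≅ Z^6.

∂_1: C_1 → C_0 maps an edge to its endpoints' difference, ∂[p,q] = q − p.
As a 5×9 matrix over Z this has rank 4, with invariant factors (1,1,1,1).

The boundary map ∂_2: C_2 → C_1 sends each 2-simplex [p,q,r] to [q,r] − [p,r] + [p,q]. For instance
  ∂[1,2,4] = [2,4] − [1,4] + [1,2],
  ∂[3,4,5] = [4,5] − [3,5] + [3,4].
The 9×6 boundary matrix has rank 5 and Smith normal form diag(1,1,1,1,1).

Reading off H_k = ker ∂_k / im ∂_{k+1}:

  H_0: rank C_0 − rank ∂_1 = 5 − 4 = 1, and the invariant factors of ∂_1 are all 1, so H_0 = Z.
  H_1: rank ker ∂_1 − rank ∂_2 = (9 − 4) − 5 = 0, and the invariant factors of ∂_2 are all 1, so H_1 = 0.
  H_2: rank ker ∂_2 − rank ∂_3 = (6 − 5) − 0 = 1, and there is no ∂_3, so H_2 = Z.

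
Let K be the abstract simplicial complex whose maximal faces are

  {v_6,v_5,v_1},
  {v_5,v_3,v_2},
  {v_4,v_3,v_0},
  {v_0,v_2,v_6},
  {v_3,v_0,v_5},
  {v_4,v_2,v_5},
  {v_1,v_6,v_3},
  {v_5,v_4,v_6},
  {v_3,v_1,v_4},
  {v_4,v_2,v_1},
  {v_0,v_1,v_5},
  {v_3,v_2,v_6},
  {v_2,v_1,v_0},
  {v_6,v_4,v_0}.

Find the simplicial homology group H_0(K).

We work with the vertex ordering v_0 < v_1 < v_2 < v_3 < v_4 < v_5 < v_6. The simplices of K, each written with vertices in increasing order, are:

  0-simplices (7): [v_0], [v_1], [v_2], [v_3], [v_4], [v_5], [v_6]
  1-simplices (21): (21 of them)
  2-simplices (14): (14 of them)

so the chain groups are C_0 ≅ Z^7, C_1 ≅ Z^21, C_2 ≅ Z^14.

The boundary map ∂_1: C_1 → C_0 is given by ∂[p,q] = [q] − [p]. For instance
  ∂[v_0,v_1] = [v_1] − [v_0].
The 7×21 boundary matrix has rank 6 and Smith normal form diag(1,1,1,1,1,1).

Boundary ∂_2: C_2 → C_1 sends each 2-simplex [p,q,r] to [q,r] − [p,r] + [p,q]. For instance
  ∂[v_2,v_3,v_6] = [v_3,v_6] − [v_2,v_6] + [v_2,v_3],
  ∂[v_2,v_4,v_5] = [v_4,v_5] − [v_2,v_5] + [v_2,v_4].
The resulting 21×14 matrix has rank 13, and its Smith normal form has invariant factors (1,1,1,1,1,1,1,1,1,1,1,1,1).

Now H_k = ker ∂_k / im ∂_{k+1}, so:

  H_0: rank C_0 − rank ∂_1 = 7 − 6 = 1, and the invariant factors of ∂_1 are all 1, so H_0 = Z.

H_0 ≅ Z.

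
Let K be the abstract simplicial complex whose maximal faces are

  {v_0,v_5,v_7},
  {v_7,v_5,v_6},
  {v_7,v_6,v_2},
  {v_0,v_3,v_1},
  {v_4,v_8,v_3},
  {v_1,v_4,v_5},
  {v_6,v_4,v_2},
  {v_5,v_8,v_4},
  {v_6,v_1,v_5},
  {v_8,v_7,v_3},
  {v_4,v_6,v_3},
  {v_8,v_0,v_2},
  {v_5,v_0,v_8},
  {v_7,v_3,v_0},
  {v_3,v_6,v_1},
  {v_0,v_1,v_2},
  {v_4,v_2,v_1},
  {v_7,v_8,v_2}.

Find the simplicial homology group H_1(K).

H_1 ≅ Z ⊕ Z/2Z.

Fix the vertex order v_0 < v_1 < v_2 < v_3 < v_4 < v_5 < v_6 < v_7 < v_8 and write every simplex with vertices in increasing order. Then dim K = 2 and the simplices of K are:

  0-simplices (9): [v_0], [v_1], [v_2], [v_3], [v_4], [v_5], [v_6], [v_7], [v_8]
  1-simplices (27): (27 of them)
  2-simplices (18): (18 of them)

Hence C_0 ≅ Z^9, C_1 ≅ Z^27, C_2 ≅ Z^18.

The boundary map ∂_1: C_1 → C_0 sends each edge [p,q] (with p < q) to q − p.
The resulting 9×27 matrix has rank 8, and its Smith normal form has invariant factors (1,1,1,1,1,1,1,1).

The boundary map ∂_2: C_2 → C_1 acts by ∂[p,q,r] = [q,r] − [p,r] + [p,q]. For instance
  ∂[v_1,v_3,v_6] = [v_3,v_6] − [v_1,v_6] + [v_1,v_3],
  ∂[v_0,v_2,v_8] = [v_2,v_8] − [v_0,v_8] + [v_0,v_2].
The 27×18 boundary matrix has rank 18 and Smith normal form diag(1,1,1,1,1,1,1,1,1,1,1,1,1,1,1,1,1,2).

Now H_k = ker ∂_k / im ∂_{k+1}, so:

  H_1: rank ker ∂_1 − rank ∂_2 = (27 − 8) − 18 = 1, and ∂_2 has invariant factor 2 > 1, so H_1 = Z ⊕ Z/2Z.

(K is a triangulation of the Klein bottle.)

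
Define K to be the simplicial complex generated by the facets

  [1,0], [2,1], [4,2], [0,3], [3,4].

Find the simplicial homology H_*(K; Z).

H_0 = Z,  H_1 = Z.

Take the total order 0 < 1 < 2 < 3 < 4 on the vertex set. Then K (dimension 1) consists of the simplices:

  0-simplices (5): [0], [1], [2], [3], [4]
  1-simplices (5): [0,1], [0,3], [1,2], [2,4], [3,4]

so the chain groups are C_0 ≅ Z^5, C_1 ≅ Z^5.

The boundary map ∂_1: C_1 → C_0 is given by ∂[p,q] = [q] − [p]. For instance
  ∂[2,4] = [4] − [2].
The 5×5 boundary matrix has rank 4 and Smith normal form diag(1,1,1,1).

Computing H_k = (kernel of ∂_k) / (image of ∂_{k+1}):

  H_0: rank C_0 − rank ∂_1 = 5 − 4 = 1, and the invariant factors of ∂_1 are all 1, so H_0 ≅ Z.
  H_1: rank ker ∂_1 − rank ∂_2 = (5 − 4) − 0 = 1, and there is no ∂_2, so H_1 ≅ Z.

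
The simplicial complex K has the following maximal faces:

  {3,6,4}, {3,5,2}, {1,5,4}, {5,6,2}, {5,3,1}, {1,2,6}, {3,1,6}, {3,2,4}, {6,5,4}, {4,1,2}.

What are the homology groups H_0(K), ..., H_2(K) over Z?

H_0 ≅ Z,  H_1 ≅ Z/2,  H_2 = 0.

Order the vertices as 1 < 2 < 3 < 4 < 5 < 6. Listing each simplex with vertices in this order, K has dimension 2 with simplices:

  0-simplices (6): [1], [2], [3], [4], [5], [6]
  1-simplices (15): [1,2], [1,3], [1,4], [1,5], [1,6], [2,3], [2,4], [2,5], [2,6], [3,4], [3,5], [3,6], [4,5], [4,6], [5,6]
  2-simplices (10): [1,2,4], [1,2,6], [1,3,5], [1,3,6], [1,4,5], [2,3,4], [2,3,5], [2,5,6], [3,4,6], [4,5,6]

so the chain groups are C_0 ≅ Z^6, C_1 ≅ Z^15, C_2 ≅ Z^10.

Boundary ∂_1: C_1 → C_0 maps an edge to its endpoints' difference, ∂[p,q] = q − p. For instance
  ∂[3,6] = [6] − [3].
This gives a 6×15 integer matrix of rank 5; reducing to Smith normal form yields diagonal entries (1,1,1,1,1).

Boundary ∂_2: C_2 → C_1 maps a triangle to the signed sum of its edges. For instance
  ∂[1,2,6] = [2,6] − [1,6] + [1,2],
  ∂[1,2,4] = [2,4] − [1,4] + [1,2].
This gives a 15×10 integer matrix of rank 10; reducing to Smith normal form yields diagonal entries (1,1,1,1,1,1,1,1,1,2).

Computing H_k = (kernel of ∂_k) / (image of ∂_{k+1}):

  H_0: rank C_0 − rank ∂_1 = 6 − 5 = 1, and the invariant factors of ∂_1 are all 1, so H_0 = Z.
  H_1: rank ker ∂_1 − rank ∂_2 = (15 − 5) − 10 = 0, and ∂_2 has invariant factor 2 > 1, so H_1 = Z/2.
  H_2: rank ker ∂_2 − rank ∂_3 = (10 − 10) − 0 = 0, and there is no ∂_3, so H_2 = 0.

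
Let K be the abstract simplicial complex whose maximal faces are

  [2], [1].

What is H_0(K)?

H_0 ≅ Z^2.

Order the vertices as 1 < 2. Listing each simplex with vertices in this order, K has dimension 0 with simplices:

  0-simplices (2): [1], [2]

Hence C_0 ≅ Z^2.

Now H_k = ker ∂_k / im ∂_{k+1}, so:

  H_0: rank C_0 − rank ∂_1 = 2 − 0 = 2, and there is no ∂_1, so H_0 ≅ Z^2.

(K is a triangulation of a set of 2 points.)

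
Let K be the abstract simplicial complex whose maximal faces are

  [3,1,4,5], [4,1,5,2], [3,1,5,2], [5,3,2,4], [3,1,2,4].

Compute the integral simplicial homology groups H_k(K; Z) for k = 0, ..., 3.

Order the vertices as 1 < 2 < 3 < 4 < 5. Listing each simplex with vertices in this order, K has dimension 3 with simplices:

  0-simplices (5): [1], [2], [3], [4], [5]
  1-simplices (10): [1,2], [1,3], [1,4], [1,5], [2,3], [2,4], [2,5], [3,4], [3,5], [4,5]
  2-simplices (10): [1,2,3], [1,2,4], [1,2,5], [1,3,4], [1,3,5], [1,4,5], [2,3,4], [2,3,5], [2,4,5], [3,4,5]
  3-simplices (5): [1,2,3,4], [1,2,3,5], [1,2,4,5], [1,3,4,5], [2,3,4,5]

Hence C_0 ≅ Z^5, C_1 ≅ Z^10, C_2 ≅ Z^10, C_3 ≅ Z^5.

∂_1: C_1 → C_0 is given by ∂[p,q] = [q] − [p]. For instance
  ∂[1,2] = [2] − [1].
As a 5×10 matrix over Z this has rank 4, with invariant factors (1,1,1,1).

Boundary ∂_2: C_2 → C_1 maps a triangle to the signed sum of its edges. For instance
  ∂[1,2,5] = [2,5] − [1,5] + [1,2],
  ∂[2,3,4] = [3,4] − [2,4] + [2,3].
As a 10×10 matrix over Z this has rank 6, with invariant factors (1,1,1,1,1,1).

The boundary map ∂_3: C_3 → C_2 sends each 3-simplex σ to the alternating sum Σ_i (−1)^i (σ with its i-th vertex removed). For instance
  ∂[2,3,4,5] = [3,4,5] − [2,4,5] + [2,3,5] − [2,3,4],
  ∂[1,2,3,5] = [2,3,5] − [1,3,5] + [1,2,5] − [1,2,3].
As a 10×5 matrix over Z this has rank 4, with invariant factors (1,1,1,1).

Computing H_k = (kernel of ∂_k) / (image of ∂_{k+1}):

  H_0: rank C_0 − rank ∂_1 = 5 − 4 = 1, and the invariant factors of ∂_1 are all 1, so H_0 = Z.
  H_1: rank ker ∂_1 − rank ∂_2 = (10 − 4) − 6 = 0, and the invariant factors of ∂_2 are all 1, so H_1 = 0.
  H_2: rank ker ∂_2 − rank ∂_3 = (10 − 6) − 4 = 0, and the invariant factors of ∂_3 are all 1, so H_2 = 0.
  H_3: rank ker ∂_3 − rank ∂_4 = (5 − 4) − 0 = 1, and there is no ∂_4, so H_3 = Z.

As a check, the Euler characteristic is 5 − 10 + 10 − 5 = 0, which agrees with 1 − 0 + 0 − 1 = 0.
(K is a triangulation of the 3-sphere S^3.)

H_0 = Z,  H_1 = 0,  H_2 = 0,  H_3 = Z.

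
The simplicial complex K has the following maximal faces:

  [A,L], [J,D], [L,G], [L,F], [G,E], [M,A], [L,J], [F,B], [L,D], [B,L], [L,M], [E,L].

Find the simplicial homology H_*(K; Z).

We work with the vertex ordering A < B < D < E < F < G < J < L < M. The simplices of K, each written with vertices in increasing order, are:

  0-simplices (9): A, B, D, E, F, G, J, L, M
  1-simplices (12): AL, AM, BF, BL, DJ, DL, EG, EL, FL, GL, JL, LM

giving chain groups C_0 ≅ Z^9, C_1 ≅ Z^12.

Boundary ∂_1: C_1 → C_0 is given by ∂[p,q] = [q] − [p]. For instance
  ∂BF = F − B.
The 9×12 boundary matrix has rank 8 and Smith normal form diag(1,1,1,1,1,1,1,1).

Now H_k = ker ∂_k / im ∂_{k+1}, so:

  H_0: rank C_0 − rank ∂_1 = 9 − 8 = 1, and the invariant factors of ∂_1 are all 1, so H_0 ≅ Z.
  H_1: rank ker ∂_1 − rank ∂_2 = (12 − 8) − 0 = 4, and there is no ∂_2, so H_1 ≅ Z^4.

(K is a triangulation of a wedge of 4 circles.)

H_0 ≅ Z,  H_1 ≅ Z^4.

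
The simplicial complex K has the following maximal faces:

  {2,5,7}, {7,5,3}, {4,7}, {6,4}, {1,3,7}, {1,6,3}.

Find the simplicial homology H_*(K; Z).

H_0 = Z,  H_1 = Z,  H_2 = 0.

We work with the vertex ordering 1 < 2 < 3 < 4 < 5 < 6 < 7. The simplices of K, each written with vertices in increasing order, are:

  0-simplices (7): [1], [2], [3], [4], [5], [6], [7]
  1-simplices (11): [1,3], [1,6], [1,7], [2,5], [2,7], [3,5], [3,6], [3,7], [4,6], [4,7], [5,7]
  2-simplices (4): [1,3,6], [1,3,7], [2,5,7], [3,5,7]

Hence C_0 ≅ Z^7, C_1 ≅ Z^11, C_2 ≅ Z^4.

The boundary map ∂_1: C_1 → C_0 maps an edge to its endpoints' difference, ∂[p,q] = q − p.
The 7×11 boundary matrix has rank 6 and Smith normal form diag(1,1,1,1,1,1).

∂_2: C_2 → C_1 sends each 2-simplex [p,q,r] to [q,r] − [p,r] + [p,q]. For instance
  ∂[1,3,7] = [3,7] − [1,7] + [1,3],
  ∂[1,3,6] = [3,6] − [1,6] + [1,3].
This gives a 11×4 integer matrix of rank 4; reducing to Smith normal form yields diagonal entries (1,1,1,1).

From H_k ≅ ker(∂_k) / im(∂_{k+1}) we obtain:

  H_0: rank C_0 − rank ∂_1 = 7 − 6 = 1, and the invariant factors of ∂_1 are all 1, so H_0 = Z.
  H_1: rank ker ∂_1 − rank ∂_2 = (11 − 6) − 4 = 1, and the invariant factors of ∂_2 are all 1, so H_1 = Z.
  H_2: rank ker ∂_2 − rank ∂_3 = (4 − 4) − 0 = 0, and there is no ∂_3, so H_2 = 0.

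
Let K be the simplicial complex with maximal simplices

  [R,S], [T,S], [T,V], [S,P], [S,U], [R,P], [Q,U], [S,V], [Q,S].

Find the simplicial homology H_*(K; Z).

Fix the vertex order P < Q < R < S < T < U < V and write every simplex with vertices in increasing order. Then dim K = 1 and the simplices of K are:

  0-simplices (7): P, Q, R, S, T, U, V
  1-simplices (9): PR, PS, QS, QU, RS, ST, SU, SV, TV

so the chain groups are C_0 ≅ Z^7, C_1 ≅ Z^9.

Boundary ∂_1: C_1 → C_0 is given by ∂[p,q] = [q] − [p].
As a 7×9 matrix over Z this has rank 6, with invariant factors (1,1,1,1,1,1).

Reading off H_k = ker ∂_k / im ∂_{k+1}:

  H_0: rank C_0 − rank ∂_1 = 7 − 6 = 1, and the invariant factors of ∂_1 are all 1, so H_0 = Z.
  H_1: rank ker ∂_1 − rank ∂_2 = (9 − 6) − 0 = 3, and there is no ∂_2, so H_1 = Z^3.

As a check, the Euler characteristic is 7 − 9 = -2, which agrees with 1 − 3 = -2.

H_0 ≅ Z,  H_1 ≅ Z^3.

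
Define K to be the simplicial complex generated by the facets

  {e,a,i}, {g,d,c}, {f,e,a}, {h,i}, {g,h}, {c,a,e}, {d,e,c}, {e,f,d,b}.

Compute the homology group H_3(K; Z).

Take the total order a < b < c < d < e < f < g < h < i on the vertex set. Then K (dimension 3) consists of the simplices:

  0-simplices (9): a, b, c, d, e, f, g, h, i
  1-simplices (17): ac, ae, af, ai, bd, be, bf, cd, ce, cg, de, df, dg, ef, ei, gh, hi
  2-simplices (9): ace, aef, aei, bde, bdf, bef, cde, cdg, def
  3-simplices (1): bdef

so the chain groups are C_0 ≅ Z^9, C_1 ≅ Z^17, C_2 ≅ Z^9, C_3 ≅ Z^1.

Boundary ∂_1: C_1 → C_0 is given by ∂[p,q] = [q] − [p]. For instance
  ∂ai = i − a.
As a 9×17 matrix over Z this has rank 8, with invariant factors (1,1,1,1,1,1,1,1).

∂_2: C_2 → C_1 acts by ∂[p,q,r] = [q,r] − [p,r] + [p,q]. For instance
  ∂ace = ce − ae + ac,
  ∂def = ef − df + de.
The resulting 17×9 matrix has rank 8, and its Smith normal form has invariant factors (1,1,1,1,1,1,1,1).

∂_3: C_3 → C_2 sends each 3-simplex σ to the alternating sum Σ_i (−1)^i (σ with its i-th vertex removed). For instance
  ∂bdef = def − bef + bdf − bde.
The resulting 9×1 matrix has rank 1, and its Smith normal form has invariant factors (1).

Computing H_k = (kernel of ∂_k) / (image of ∂_{k+1}):

  H_3: rank ker ∂_3 − rank ∂_4 = (1 − 1) − 0 = 0, and there is no ∂_4, so H_3 = 0.

H_3 = 0.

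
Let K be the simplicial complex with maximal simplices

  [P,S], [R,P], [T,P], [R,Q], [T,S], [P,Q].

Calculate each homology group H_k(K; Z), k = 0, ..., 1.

H_0 = Z,  H_1 = Z^2.

Fix the vertex order P < Q < R < S < T and write every simplex with vertices in increasing order. Then dim K = 1 and the simplices of K are:

  0-simplices (5): P, Q, R, S, T
  1-simplices (6): PQ, PR, PS, PT, QR, ST

so the chain groups are C_0 ≅ Z^5, C_1 ≅ Z^6.

Boundary ∂_1: C_1 → C_0 sends each edge [p,q] (with p < q) to q − p.
The resulting 5×6 matrix has rank 4, and its Smith normal form has invariant factors (1,1,1,1).

Computing H_k = (kernel of ∂_k) / (image of ∂_{k+1}):

  H_0: rank C_0 − rank ∂_1 = 5 − 4 = 1, and the invariant factors of ∂_1 are all 1, so H_0 ≅ Z.
  H_1: rank ker ∂_1 − rank ∂_2 = (6 − 4) − 0 = 2, and there is no ∂_2, so H_1 ≅ Z^2.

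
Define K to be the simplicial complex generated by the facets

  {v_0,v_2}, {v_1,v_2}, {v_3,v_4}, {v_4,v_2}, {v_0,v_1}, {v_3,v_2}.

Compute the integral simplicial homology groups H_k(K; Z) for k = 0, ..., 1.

Fix the vertex order v_0 < v_1 < v_2 < v_3 < v_4 and write every simplex with vertices in increasing order. Then dim K = 1 and the simplices of K are:

  0-simplices (5): [v_0], [v_1], [v_2], [v_3], [v_4]
  1-simplices (6): [v_0,v_1], [v_0,v_2], [v_1,v_2], [v_2,v_3], [v_2,v_4], [v_3,v_4]

giving chain groups C_0 ≅ Z^5, C_1 ≅ Z^6.

The boundary map ∂_1: C_1 → C_0 is given by ∂[p,q] = [q] − [p]. For instance
  ∂[v_0,v_2] = [v_2] − [v_0].
This gives a 5×6 integer matrix of rank 4; reducing to Smith normal form yields diagonal entries (1,1,1,1).

Now H_k = ker ∂_k / im ∂_{k+1}, so:

  H_0: rank C_0 − rank ∂_1 = 5 − 4 = 1, and the invariant factors of ∂_1 are all 1, so H_0 = Z.
  H_1: rank ker ∂_1 − rank ∂_2 = (6 − 4) − 0 = 2, and there is no ∂_2, so H_1 = Z^2.

H_0 ≅ Z,  H_1 ≅ Z^2.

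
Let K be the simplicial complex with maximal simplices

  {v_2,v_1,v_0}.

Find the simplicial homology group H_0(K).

H_0 = Z.

Order the vertices as v_0 < v_1 < v_2. Listing each simplex with vertices in this order, K has dimension 2 with simplices:

  0-simplices (3): [v_0], [v_1], [v_2]
  1-simplices (3): [v_0,v_1], [v_0,v_2], [v_1,v_2]
  2-simplices (1): [v_0,v_1,v_2]

Hence C_0 ≅ Z^3, C_1 ≅ Z^3, C_2 ≅ Z^1.

The boundary map ∂_1: C_1 → C_0 is given by ∂[p,q] = [q] − [p]. For instance
  ∂[v_0,v_1] = [v_1] − [v_0].
This gives a 3×3 integer matrix of rank 2; reducing to Smith normal form yields diagonal entries (1,1).

Boundary ∂_2: C_2 → C_1 sends each 2-simplex [p,q,r] to [q,r] − [p,r] + [p,q]. For instance
  ∂[v_0,v_1,v_2] = [v_1,v_2] − [v_0,v_2] + [v_0,v_1].
As a 3×1 matrix over Z this has rank 1, with invariant factors (1).

From H_k ≅ ker(∂_k) / im(∂_{k+1}) we obtain:

  H_0: rank C_0 − rank ∂_1 = 3 − 2 = 1, and the invariant factors of ∂_1 are all 1, so H_0 = Z.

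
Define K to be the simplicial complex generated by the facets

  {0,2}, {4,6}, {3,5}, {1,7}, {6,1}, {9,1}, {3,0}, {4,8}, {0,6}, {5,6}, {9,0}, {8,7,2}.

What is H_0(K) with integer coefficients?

H_0 ≅ Z.

Fix the vertex order 0 < 1 < 2 < 3 < 4 < 5 < 6 < 7 < 8 < 9 and write every simplex with vertices in increasing order. Then dim K = 2 and the simplices of K are:

  0-simplices (10): [0], [1], [2], [3], [4], [5], [6], [7], [8], [9]
  1-simplices (14): [0,2], [0,3], [0,6], [0,9], [1,6], [1,7], [1,9], [2,7], [2,8], [3,5], [4,6], [4,8], [5,6], [7,8]
  2-simplices (1): [2,7,8]

Hence C_0 ≅ Z^10, C_1 ≅ Z^14, C_2 ≅ Z^1.

∂_1: C_1 → C_0 is given by ∂[p,q] = [q] − [p]. For instance
  ∂[3,5] = [5] − [3].
The resulting 10×14 matrix has rank 9, and its Smith normal form has invariant factors (1,1,1,1,1,1,1,1,1).

Boundary ∂_2: C_2 → C_1 acts by ∂[p,q,r] = [q,r] − [p,r] + [p,q]. For instance
  ∂[2,7,8] = [7,8] − [2,8] + [2,7].
The resulting 14×1 matrix has rank 1, and its Smith normal form has invariant factors (1).

Now H_k = ker ∂_k / im ∂_{k+1}, so:

  H_0: rank C_0 − rank ∂_1 = 10 − 9 = 1, and the invariant factors of ∂_1 are all 1, so H_0 ≅ Z.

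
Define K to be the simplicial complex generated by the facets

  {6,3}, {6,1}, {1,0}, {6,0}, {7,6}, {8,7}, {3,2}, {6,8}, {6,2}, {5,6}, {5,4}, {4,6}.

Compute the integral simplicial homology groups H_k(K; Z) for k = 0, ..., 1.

Fix the vertex order 0 < 1 < 2 < 3 < 4 < 5 < 6 < 7 < 8 and write every simplex with vertices in increasing order. Then dim K = 1 and the simplices of K are:

  0-simplices (9): [0], [1], [2], [3], [4], [5], [6], [7], [8]
  1-simplices (12): [0,1], [0,6], [1,6], [2,3], [2,6], [3,6], [4,5], [4,6], [5,6], [6,7], [6,8], [7,8]

Hence C_0 ≅ Z^9, C_1 ≅ Z^12.

The boundary map ∂_1: C_1 → C_0 is given by ∂[p,q] = [q] − [p].
The resulting 9×12 matrix has rank 8, and its Smith normal form has invariant factors (1,1,1,1,1,1,1,1).

Computing H_k = (kernel of ∂_k) / (image of ∂_{k+1}):

  H_0: rank C_0 − rank ∂_1 = 9 − 8 = 1, and the invariant factors of ∂_1 are all 1, so H_0 ≅ Z.
  H_1: rank ker ∂_1 − rank ∂_2 = (12 − 8) − 0 = 4, and there is no ∂_2, so H_1 ≅ Z^4.

H_0 = Z,  H_1 = Z^4.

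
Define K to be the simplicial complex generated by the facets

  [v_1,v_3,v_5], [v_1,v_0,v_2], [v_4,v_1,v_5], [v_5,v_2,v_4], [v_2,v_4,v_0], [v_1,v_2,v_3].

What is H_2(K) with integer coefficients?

H_2 ≅ 0.

Take the total order v_0 < v_1 < v_2 < v_3 < v_4 < v_5 on the vertex set. Then K (dimension 2) consists of the simplices:

  0-simplices (6): [v_0], [v_1], [v_2], [v_3], [v_4], [v_5]
  1-simplices (12): [v_0,v_1], [v_0,v_2], [v_0,v_4], [v_1,v_2], [v_1,v_3], [v_1,v_4], [v_1,v_5], [v_2,v_3], [v_2,v_4], [v_2,v_5], [v_3,v_5], [v_4,v_5]
  2-simplices (6): [v_0,v_1,v_2], [v_0,v_2,v_4], [v_1,v_2,v_3], [v_1,v_3,v_5], [v_1,v_4,v_5], [v_2,v_4,v_5]

so the chain groups are C_0 ≅ Z^6, C_1 ≅ Z^12, C_2 ≅ Z^6.

∂_1: C_1 → C_0 maps an edge to its endpoints' difference, ∂[p,q] = q − p. For instance
  ∂[v_4,v_5] = [v_5] − [v_4].
As a 6×12 matrix over Z this has rank 5, with invariant factors (1,1,1,1,1).

Boundary ∂_2: C_2 → C_1 maps a triangle to the signed sum of its edges. For instance
  ∂[v_0,v_2,v_4] = [v_2,v_4] − [v_0,v_4] + [v_0,v_2],
  ∂[v_1,v_4,v_5] = [v_4,v_5] − [v_1,v_5] + [v_1,v_4].
The resulting 12×6 matrix has rank 6, and its Smith normal form has invariant factors (1,1,1,1,1,1).

Now H_k = ker ∂_k / im ∂_{k+1}, so:

  H_2: rank ker ∂_2 − rank ∂_3 = (6 − 6) − 0 = 0, and there is no ∂_3, so H_2 = 0.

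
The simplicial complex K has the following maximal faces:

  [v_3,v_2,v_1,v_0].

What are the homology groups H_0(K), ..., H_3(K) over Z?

Fix the vertex order v_0 < v_1 < v_2 < v_3 and write every simplex with vertices in increasing order. Then dim K = 3 and the simplices of K are:

  0-simplices (4): [v_0], [v_1], [v_2], [v_3]
  1-simplices (6): [v_0,v_1], [v_0,v_2], [v_0,v_3], [v_1,v_2], [v_1,v_3], [v_2,v_3]
  2-simplices (4): [v_0,v_1,v_2], [v_0,v_1,v_3], [v_0,v_2,v_3], [v_1,v_2,v_3]
  3-simplices (1): [v_0,v_1,v_2,v_3]

so the chain groups are C_0 ≅ Z^4, C_1 ≅ Z^6, C_2 ≅ Z^4, C_3 ≅ Z^1.

The boundary map ∂_1: C_1 → C_0 sends each edge [p,q] (with p < q) to q − p.
The resulting 4×6 matrix has rank 3, and its Smith normal form has invariant factors (1,1,1).

The boundary map ∂_2: C_2 → C_1 maps a triangle to the signed sum of its edges. For instance
  ∂[v_0,v_1,v_3] = [v_1,v_3] − [v_0,v_3] + [v_0,v_1],
  ∂[v_0,v_1,v_2] = [v_1,v_2] − [v_0,v_2] + [v_0,v_1].
The 6×4 boundary matrix has rank 3 and Smith normal form diag(1,1,1).

Boundary ∂_3: C_3 → C_2 sends each 3-simplex σ to the alternating sum Σ_i (−1)^i (σ with its i-th vertex removed). For instance
  ∂[v_0,v_1,v_2,v_3] = [v_1,v_2,v_3] − [v_0,v_2,v_3] + [v_0,v_1,v_3] − [v_0,v_1,v_2].
This gives a 4×1 integer matrix of rank 1; reducing to Smith normal form yields diagonal entries (1).

Computing H_k = (kernel of ∂_k) / (image of ∂_{k+1}):

  H_0: rank C_0 − rank ∂_1 = 4 − 3 = 1, and the invariant factors of ∂_1 are all 1, so H_0 = Z.
  H_1: rank ker ∂_1 − rank ∂_2 = (6 − 3) − 3 = 0, and the invariant factors of ∂_2 are all 1, so H_1 = 0.
  H_2: rank ker ∂_2 − rank ∂_3 = (4 − 3) − 1 = 0, and the invariant factors of ∂_3 are all 1, so H_2 = 0.
  H_3: rank ker ∂_3 − rank ∂_4 = (1 − 1) − 0 = 0, and there is no ∂_4, so H_3 = 0.

(K is a triangulation of the 3-simplex.)

H_0 ≅ Z,  H_1 = 0,  H_2 = 0,  H_3 = 0.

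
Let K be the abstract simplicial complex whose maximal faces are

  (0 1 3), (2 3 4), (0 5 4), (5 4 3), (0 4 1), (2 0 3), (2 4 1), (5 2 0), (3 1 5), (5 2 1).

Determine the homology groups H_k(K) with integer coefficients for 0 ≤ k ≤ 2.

Order the vertices as 0 < 1 < 2 < 3 < 4 < 5. Listing each simplex with vertices in this order, K has dimension 2 with simplices:

  0-simplices (6): [0], [1], [2], [3], [4], [5]
  1-simplices (15): [0,1], [0,2], [0,3], [0,4], [0,5], [1,2], [1,3], [1,4], [1,5], [2,3], [2,4], [2,5], [3,4], [3,5], [4,5]
  2-simplices (10): [0,1,3], [0,1,4], [0,2,3], [0,2,5], [0,4,5], [1,2,4], [1,2,5], [1,3,5], [2,3,4], [3,4,5]

giving chain groups C_0 ≅ Z^6, C_1 ≅ Z^15, C_2 ≅ Z^10.

The boundary map ∂_1: C_1 → C_0 maps an edge to its endpoints' difference, ∂[p,q] = q − p.
The resulting 6×15 matrix has rank 5, and its Smith normal form has invariant factors (1,1,1,1,1).

The boundary map ∂_2: C_2 → C_1 sends each 2-simplex [p,q,r] to [q,r] − [p,r] + [p,q]. For instance
  ∂[1,2,5] = [2,5] − [1,5] + [1,2],
  ∂[0,4,5] = [4,5] − [0,5] + [0,4].
The resulting 15×10 matrix has rank 10, and its Smith normal form has invariant factors (1,1,1,1,1,1,1,1,1,2).

Computing H_k = (kernel of ∂_k) / (image of ∂_{k+1}):

  H_0: rank C_0 − rank ∂_1 = 6 − 5 = 1, and the invariant factors of ∂_1 are all 1, so H_0 ≅ Z.
  H_1: rank ker ∂_1 − rank ∂_2 = (15 − 5) − 10 = 0, and ∂_2 has invariant factor 2 > 1, so H_1 ≅ Z_2.
  H_2: rank ker ∂_2 − rank ∂_3 = (10 − 10) − 0 = 0, and there is no ∂_3, so H_2 ≅ 0.

As a check, the Euler characteristic is 6 − 15 + 10 = 1, which agrees with 1 − 0 + 0 = 1.

H_0 ≅ Z,  H_1 ≅ Z_2,  H_2 = 0.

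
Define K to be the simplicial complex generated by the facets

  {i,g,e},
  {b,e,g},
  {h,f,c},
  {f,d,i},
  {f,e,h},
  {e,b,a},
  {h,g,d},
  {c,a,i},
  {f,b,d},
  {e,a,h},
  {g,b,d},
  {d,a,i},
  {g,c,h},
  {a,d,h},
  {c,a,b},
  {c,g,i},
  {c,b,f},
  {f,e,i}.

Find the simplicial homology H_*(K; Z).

Fix the vertex order a < b < c < d < e < f < g < h < i and write every simplex with vertices in increasing order. Then dim K = 2 and the simplices of K are:

  0-simplices (9): a, b, c, d, e, f, g, h, i
  1-simplices (27): ab, ac, ad, ae, ah, ai, bc, bd, be, bf, bg, cf, cg, ch, ci, df, dg, dh, di, ef, eg, eh, ei, fh, fi, gh, gi
  2-simplices (18): abc, abe, aci, adh, adi, aeh, bcf, bdf, bdg, beg, cfh, cgh, cgi, dfi, dgh, efh, efi, egi

so the chain groups are C_0 ≅ Z^9, C_1 ≅ Z^27, C_2 ≅ Z^18.

Boundary ∂_1: C_1 → C_0 is given by ∂[p,q] = [q] − [p].
This gives a 9×27 integer matrix of rank 8; reducing to Smith normal form yields diagonal entries (1,1,1,1,1,1,1,1).

The boundary map ∂_2: C_2 → C_1 sends each 2-simplex [p,q,r] to [q,r] − [p,r] + [p,q]. For instance
  ∂cfh = fh − ch + cf,
  ∂adh = dh − ah + ad.
As a 27×18 matrix over Z this has rank 17, with invariant factors (1,1,1,1,1,1,1,1,1,1,1,1,1,1,1,1,1).

From H_k ≅ ker(∂_k) / im(∂_{k+1}) we obtain:

  H_0: rank C_0 − rank ∂_1 = 9 − 8 = 1, and the invariant factors of ∂_1 are all 1, so H_0 = Z.
  H_1: rank ker ∂_1 − rank ∂_2 = (27 − 8) − 17 = 2, and the invariant factors of ∂_2 are all 1, so H_1 = Z^2.
  H_2: rank ker ∂_2 − rank ∂_3 = (18 − 17) − 0 = 1, and there is no ∂_3, so H_2 = Z.

As a check, the Euler characteristic is 9 − 27 + 18 = 0, which agrees with 1 − 2 + 1 = 0.

H_0 ≅ Z,  H_1 ≅ Z^2,  H_2 ≅ Z.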